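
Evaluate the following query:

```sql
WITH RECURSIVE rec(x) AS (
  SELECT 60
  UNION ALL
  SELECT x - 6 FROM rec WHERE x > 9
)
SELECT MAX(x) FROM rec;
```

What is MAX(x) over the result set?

Base: x=60.
Iteration 1: 60 > 9 holds -> x = 60 - 6 = 54.
Iteration 2: 54 > 9 holds -> x = 54 - 6 = 48.
Iteration 3: 48 > 9 holds -> x = 48 - 6 = 42.
Iteration 4: 42 > 9 holds -> x = 42 - 6 = 36.
Iteration 5: 36 > 9 holds -> x = 36 - 6 = 30.
Iteration 6: 30 > 9 holds -> x = 30 - 6 = 24.
Iteration 7: 24 > 9 holds -> x = 24 - 6 = 18.
Iteration 8: 18 > 9 holds -> x = 18 - 6 = 12.
Iteration 9: 12 > 9 holds -> x = 12 - 6 = 6.
Iteration 10: 6 > 9 fails; recursion stops.
x values: 60, 54, 48, 42, 36, 30, 24, 18, 12, 6; the maximum is 60.

60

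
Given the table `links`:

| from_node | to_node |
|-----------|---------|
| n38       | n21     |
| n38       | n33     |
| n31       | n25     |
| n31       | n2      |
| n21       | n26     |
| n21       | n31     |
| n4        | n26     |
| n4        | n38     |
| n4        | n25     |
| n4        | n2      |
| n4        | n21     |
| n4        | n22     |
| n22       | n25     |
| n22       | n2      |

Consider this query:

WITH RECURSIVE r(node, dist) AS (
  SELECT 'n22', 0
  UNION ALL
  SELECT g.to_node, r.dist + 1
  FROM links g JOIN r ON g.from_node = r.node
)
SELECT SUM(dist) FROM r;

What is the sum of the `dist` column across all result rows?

2

Base: (n22, dist=0).
Iteration 1: edges from {n22} -> (n2, dist=1), (n25, dist=1).
Iteration 2: no outgoing edges from {n2,n25}; recursion stops.
SUM(dist) = 0 + 1 + 1 = 2.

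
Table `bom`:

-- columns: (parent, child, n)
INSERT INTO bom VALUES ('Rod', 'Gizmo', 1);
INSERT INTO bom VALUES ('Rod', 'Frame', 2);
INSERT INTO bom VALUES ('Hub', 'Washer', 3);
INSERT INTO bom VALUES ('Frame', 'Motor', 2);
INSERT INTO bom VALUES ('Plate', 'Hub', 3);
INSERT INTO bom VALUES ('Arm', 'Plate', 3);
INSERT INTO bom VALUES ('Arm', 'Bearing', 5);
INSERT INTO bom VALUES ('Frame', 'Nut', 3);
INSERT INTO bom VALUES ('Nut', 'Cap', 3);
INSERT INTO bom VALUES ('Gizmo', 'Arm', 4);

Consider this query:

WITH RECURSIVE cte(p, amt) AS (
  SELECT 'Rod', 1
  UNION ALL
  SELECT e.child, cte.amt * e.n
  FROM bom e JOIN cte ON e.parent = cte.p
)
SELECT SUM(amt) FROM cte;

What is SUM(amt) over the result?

212

Base: (Rod, amt=1).
Iteration 1: components of {Rod} -> Frame = 1*2 = 2, Gizmo = 1*1 = 1.
Iteration 2: components of {Frame,Gizmo} -> Arm = 1*4 = 4, Motor = 2*2 = 4, Nut = 2*3 = 6.
Iteration 3: components of {Arm,Motor,Nut} -> Bearing = 4*5 = 20, Cap = 6*3 = 18, Plate = 4*3 = 12.
Iteration 4: components of {Bearing,Cap,Plate} -> Hub = 12*3 = 36.
Iteration 5: components of {Hub} -> Washer = 36*3 = 108.
Iteration 6: no further components; recursion stops.
SUM(amt) = 1 + 1 + 2 + 4 + 4 + 6 + 12 + 20 + 18 + 36 + 108 = 212.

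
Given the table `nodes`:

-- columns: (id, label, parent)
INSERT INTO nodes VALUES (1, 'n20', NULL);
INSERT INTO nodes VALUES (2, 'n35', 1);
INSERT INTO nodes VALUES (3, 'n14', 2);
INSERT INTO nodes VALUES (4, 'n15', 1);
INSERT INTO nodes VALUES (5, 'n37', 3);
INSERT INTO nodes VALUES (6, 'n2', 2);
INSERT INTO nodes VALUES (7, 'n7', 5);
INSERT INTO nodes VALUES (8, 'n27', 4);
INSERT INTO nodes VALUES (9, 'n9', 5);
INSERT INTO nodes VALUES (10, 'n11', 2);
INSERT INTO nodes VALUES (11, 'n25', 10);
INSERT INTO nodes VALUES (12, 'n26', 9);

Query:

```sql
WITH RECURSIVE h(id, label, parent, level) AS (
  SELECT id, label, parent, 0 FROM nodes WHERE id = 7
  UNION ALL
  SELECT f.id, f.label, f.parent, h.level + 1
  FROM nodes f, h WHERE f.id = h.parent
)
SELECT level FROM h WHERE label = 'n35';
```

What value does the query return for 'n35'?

3

Base: id=7 (n7), parent=5, level 0.
Iteration 1: join on id=5 -> n37 (id 5, parent=3, level 1).
Iteration 2: join on id=3 -> n14 (id 3, parent=2, level 2).
Iteration 3: join on id=2 -> n35 (id 2, parent=1, level 3).
Iteration 4: join on id=1 -> n20 (id 1, parent=NULL, level 4).
Iteration 5: parent is NULL; no match; recursion stops.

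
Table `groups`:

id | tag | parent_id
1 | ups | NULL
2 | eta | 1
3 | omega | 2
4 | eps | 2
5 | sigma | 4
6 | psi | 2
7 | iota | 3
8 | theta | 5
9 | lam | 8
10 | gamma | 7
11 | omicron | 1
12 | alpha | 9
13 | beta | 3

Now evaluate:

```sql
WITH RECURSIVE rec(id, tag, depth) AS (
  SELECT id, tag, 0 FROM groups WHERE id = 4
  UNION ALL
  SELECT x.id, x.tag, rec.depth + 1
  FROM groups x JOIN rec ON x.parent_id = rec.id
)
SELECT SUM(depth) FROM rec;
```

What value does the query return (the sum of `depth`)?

Base: id=4 (eps) at depth 0.
Iteration 1: rows with parent_id in {4} -> sigma (id 5, depth 1).
Iteration 2: rows with parent_id in {5} -> theta (id 8, depth 2).
Iteration 3: rows with parent_id in {8} -> lam (id 9, depth 3).
Iteration 4: rows with parent_id in {9} -> alpha (id 12, depth 4).
Iteration 5: no rows with parent_id in {12}; recursion stops.
SUM(depth) = 0 + 1 + 2 + 3 + 4 = 10.

10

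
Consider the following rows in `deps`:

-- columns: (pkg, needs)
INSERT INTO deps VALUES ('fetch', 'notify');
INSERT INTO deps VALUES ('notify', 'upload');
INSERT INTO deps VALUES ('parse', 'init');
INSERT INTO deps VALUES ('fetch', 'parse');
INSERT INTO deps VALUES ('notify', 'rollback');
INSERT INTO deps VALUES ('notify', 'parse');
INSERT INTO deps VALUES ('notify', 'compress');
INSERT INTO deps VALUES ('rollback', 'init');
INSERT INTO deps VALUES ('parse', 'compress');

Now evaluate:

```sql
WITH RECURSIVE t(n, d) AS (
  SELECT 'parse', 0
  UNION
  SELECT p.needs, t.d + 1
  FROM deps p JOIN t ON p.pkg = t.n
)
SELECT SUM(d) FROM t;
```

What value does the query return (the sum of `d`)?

2

Base: (parse, d=0).
Iteration 1: edges from {parse} -> (compress, d=1), (init, d=1).
Iteration 2: no outgoing edges from {compress,init}; recursion stops.
SUM(d) = 0 + 1 + 1 = 2.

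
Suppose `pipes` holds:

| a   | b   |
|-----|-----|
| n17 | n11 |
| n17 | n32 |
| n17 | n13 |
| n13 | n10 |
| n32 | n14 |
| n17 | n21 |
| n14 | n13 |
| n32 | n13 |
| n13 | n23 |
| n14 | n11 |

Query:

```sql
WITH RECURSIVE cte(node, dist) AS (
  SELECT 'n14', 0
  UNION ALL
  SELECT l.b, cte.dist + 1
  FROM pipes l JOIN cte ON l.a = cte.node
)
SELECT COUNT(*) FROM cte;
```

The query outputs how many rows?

Base: (n14, dist=0).
Iteration 1: edges from {n14} -> (n11, dist=1), (n13, dist=1).
Iteration 2: edges from {n11,n13} -> (n10, dist=2), (n23, dist=2).
Iteration 3: no outgoing edges from {n10,n23}; recursion stops.
Total rows emitted: 5.

5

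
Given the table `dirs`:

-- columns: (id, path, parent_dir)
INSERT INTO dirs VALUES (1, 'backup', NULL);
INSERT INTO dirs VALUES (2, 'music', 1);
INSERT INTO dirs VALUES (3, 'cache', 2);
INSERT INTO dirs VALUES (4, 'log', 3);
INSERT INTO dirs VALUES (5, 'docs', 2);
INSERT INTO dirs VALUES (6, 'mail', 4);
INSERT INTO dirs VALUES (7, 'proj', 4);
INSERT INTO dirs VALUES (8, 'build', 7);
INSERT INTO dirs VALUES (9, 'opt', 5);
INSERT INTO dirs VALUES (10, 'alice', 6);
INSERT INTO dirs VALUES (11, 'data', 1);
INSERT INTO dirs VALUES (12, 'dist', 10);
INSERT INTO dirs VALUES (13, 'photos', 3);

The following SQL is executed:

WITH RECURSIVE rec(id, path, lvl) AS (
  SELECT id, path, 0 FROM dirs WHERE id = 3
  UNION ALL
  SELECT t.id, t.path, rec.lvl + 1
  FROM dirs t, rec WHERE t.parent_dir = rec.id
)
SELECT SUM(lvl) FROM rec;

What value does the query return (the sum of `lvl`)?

16

Base: id=3 (cache) at lvl 0.
Iteration 1: rows with parent_dir in {3} -> log (id 4, lvl 1), photos (id 13, lvl 1).
Iteration 2: rows with parent_dir in {4,13} -> mail (id 6, lvl 2), proj (id 7, lvl 2).
Iteration 3: rows with parent_dir in {6,7} -> build (id 8, lvl 3), alice (id 10, lvl 3).
Iteration 4: rows with parent_dir in {8,10} -> dist (id 12, lvl 4).
Iteration 5: no rows with parent_dir in {12}; recursion stops.
SUM(lvl) = 0 + 1 + 1 + 2 + 2 + 3 + 3 + 4 = 16.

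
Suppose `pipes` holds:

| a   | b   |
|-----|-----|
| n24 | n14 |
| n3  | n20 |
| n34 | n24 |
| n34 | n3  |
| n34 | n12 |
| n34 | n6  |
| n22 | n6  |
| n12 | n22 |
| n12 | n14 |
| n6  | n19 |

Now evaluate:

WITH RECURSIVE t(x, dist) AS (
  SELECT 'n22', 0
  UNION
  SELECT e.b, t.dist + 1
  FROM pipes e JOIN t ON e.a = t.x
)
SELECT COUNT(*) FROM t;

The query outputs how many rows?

3

Base: (n22, dist=0).
Iteration 1: edges from {n22} -> (n6, dist=1).
Iteration 2: edges from {n6} -> (n19, dist=2).
Iteration 3: no outgoing edges from {n19}; recursion stops.
Total rows emitted: 3.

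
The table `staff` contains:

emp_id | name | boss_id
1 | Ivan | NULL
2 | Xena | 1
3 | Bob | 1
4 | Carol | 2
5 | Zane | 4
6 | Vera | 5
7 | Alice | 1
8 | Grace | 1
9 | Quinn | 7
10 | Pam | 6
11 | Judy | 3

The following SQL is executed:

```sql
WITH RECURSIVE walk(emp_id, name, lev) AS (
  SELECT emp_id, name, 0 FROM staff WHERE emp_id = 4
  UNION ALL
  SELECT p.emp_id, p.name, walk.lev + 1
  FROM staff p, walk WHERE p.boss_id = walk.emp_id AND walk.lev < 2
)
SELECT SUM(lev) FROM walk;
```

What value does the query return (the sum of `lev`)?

3

Base: emp_id=4 (Carol) at lev 0.
Iteration 1: rows with boss_id in {4} -> Zane (id 5, lev 1).
Iteration 2: rows with boss_id in {5} -> Vera (id 6, lev 2).
Iteration 3: lev < 2 fails for all current rows; recursion stops.
SUM(lev) = 0 + 1 + 2 = 3.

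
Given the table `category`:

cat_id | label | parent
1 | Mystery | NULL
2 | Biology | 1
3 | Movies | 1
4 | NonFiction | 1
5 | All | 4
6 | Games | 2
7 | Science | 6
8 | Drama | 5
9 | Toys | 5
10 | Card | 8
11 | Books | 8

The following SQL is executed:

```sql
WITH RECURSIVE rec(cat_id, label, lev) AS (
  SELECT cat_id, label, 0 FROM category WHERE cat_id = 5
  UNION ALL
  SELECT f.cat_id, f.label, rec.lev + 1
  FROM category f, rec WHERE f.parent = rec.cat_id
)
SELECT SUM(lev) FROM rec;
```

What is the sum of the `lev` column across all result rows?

Base: cat_id=5 (All) at lev 0.
Iteration 1: rows with parent in {5} -> Drama (id 8, lev 1), Toys (id 9, lev 1).
Iteration 2: rows with parent in {8,9} -> Card (id 10, lev 2), Books (id 11, lev 2).
Iteration 3: no rows with parent in {10,11}; recursion stops.
SUM(lev) = 0 + 1 + 1 + 2 + 2 = 6.

6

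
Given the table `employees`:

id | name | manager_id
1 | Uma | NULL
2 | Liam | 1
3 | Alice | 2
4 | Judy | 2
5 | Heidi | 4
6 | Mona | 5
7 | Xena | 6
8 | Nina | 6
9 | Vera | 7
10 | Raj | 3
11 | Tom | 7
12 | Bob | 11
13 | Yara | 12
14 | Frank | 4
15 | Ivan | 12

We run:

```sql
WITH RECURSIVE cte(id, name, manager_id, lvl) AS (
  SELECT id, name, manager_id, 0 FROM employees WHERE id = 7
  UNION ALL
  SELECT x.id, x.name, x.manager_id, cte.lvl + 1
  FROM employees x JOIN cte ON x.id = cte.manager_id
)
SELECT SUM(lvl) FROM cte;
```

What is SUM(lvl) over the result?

Base: id=7 (Xena), manager_id=6, lvl 0.
Iteration 1: join on id=6 -> Mona (id 6, manager_id=5, lvl 1).
Iteration 2: join on id=5 -> Heidi (id 5, manager_id=4, lvl 2).
Iteration 3: join on id=4 -> Judy (id 4, manager_id=2, lvl 3).
Iteration 4: join on id=2 -> Liam (id 2, manager_id=1, lvl 4).
Iteration 5: join on id=1 -> Uma (id 1, manager_id=NULL, lvl 5).
Iteration 6: manager_id is NULL; no match; recursion stops.
SUM(lvl) = 0 + 1 + 2 + 3 + 4 + 5 = 15.

15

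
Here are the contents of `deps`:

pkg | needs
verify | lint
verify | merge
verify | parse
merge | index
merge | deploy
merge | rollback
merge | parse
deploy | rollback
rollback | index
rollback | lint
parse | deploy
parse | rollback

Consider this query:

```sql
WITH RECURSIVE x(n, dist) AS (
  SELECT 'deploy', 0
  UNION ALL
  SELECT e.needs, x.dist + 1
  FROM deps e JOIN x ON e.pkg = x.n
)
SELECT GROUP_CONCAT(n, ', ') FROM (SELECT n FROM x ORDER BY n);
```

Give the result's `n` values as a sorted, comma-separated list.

Base: (deploy, dist=0).
Iteration 1: edges from {deploy} -> (rollback, dist=1).
Iteration 2: edges from {rollback} -> (index, dist=2), (lint, dist=2).
Iteration 3: no outgoing edges from {index,lint}; recursion stops.

deploy, index, lint, rollback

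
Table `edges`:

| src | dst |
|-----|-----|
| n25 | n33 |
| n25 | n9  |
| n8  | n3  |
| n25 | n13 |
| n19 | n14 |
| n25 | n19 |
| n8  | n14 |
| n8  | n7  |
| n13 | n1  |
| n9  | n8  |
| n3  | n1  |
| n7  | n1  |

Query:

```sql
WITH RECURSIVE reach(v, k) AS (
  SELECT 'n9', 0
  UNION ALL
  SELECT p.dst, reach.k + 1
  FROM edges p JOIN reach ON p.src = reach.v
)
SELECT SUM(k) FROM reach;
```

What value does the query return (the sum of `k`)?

Base: (n9, k=0).
Iteration 1: edges from {n9} -> (n8, k=1).
Iteration 2: edges from {n8} -> (n14, k=2), (n3, k=2), (n7, k=2).
Iteration 3: edges from {n14,n3,n7} -> (n1, k=3) x2. [UNION ALL keeps all 2 new rows, including repeats]
Iteration 4: no outgoing edges from {n1}; recursion stops.
SUM(k) = 0 + 1 + 2 + 2 + 2 + 3 + 3 = 13.

13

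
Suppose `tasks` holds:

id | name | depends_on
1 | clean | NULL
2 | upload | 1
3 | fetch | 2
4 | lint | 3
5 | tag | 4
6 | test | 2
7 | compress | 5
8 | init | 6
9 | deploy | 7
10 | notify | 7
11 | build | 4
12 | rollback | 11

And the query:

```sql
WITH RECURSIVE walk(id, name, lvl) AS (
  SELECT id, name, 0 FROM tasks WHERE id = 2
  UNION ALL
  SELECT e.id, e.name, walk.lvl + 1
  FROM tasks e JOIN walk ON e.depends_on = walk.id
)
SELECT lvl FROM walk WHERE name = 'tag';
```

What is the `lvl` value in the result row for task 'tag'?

3

Base: id=2 (upload) at lvl 0.
Iteration 1: rows with depends_on in {2} -> fetch (id 3, lvl 1), test (id 6, lvl 1).
Iteration 2: rows with depends_on in {3,6} -> lint (id 4, lvl 2), init (id 8, lvl 2).
Iteration 3: rows with depends_on in {4,8} -> tag (id 5, lvl 3), build (id 11, lvl 3).
Iteration 4: rows with depends_on in {5,11} -> compress (id 7, lvl 4), rollback (id 12, lvl 4).
Iteration 5: rows with depends_on in {7,12} -> deploy (id 9, lvl 5), notify (id 10, lvl 5).
Iteration 6: no rows with depends_on in {9,10}; recursion stops.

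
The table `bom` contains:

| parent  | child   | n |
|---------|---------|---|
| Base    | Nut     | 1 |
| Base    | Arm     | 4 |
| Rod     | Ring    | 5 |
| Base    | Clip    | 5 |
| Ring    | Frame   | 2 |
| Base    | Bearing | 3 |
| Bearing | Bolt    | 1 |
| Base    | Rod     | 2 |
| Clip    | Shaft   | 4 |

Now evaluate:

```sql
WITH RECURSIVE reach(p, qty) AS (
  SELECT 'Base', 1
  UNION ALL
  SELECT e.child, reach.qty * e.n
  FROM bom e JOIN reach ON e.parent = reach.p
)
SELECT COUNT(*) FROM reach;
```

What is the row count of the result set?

Base: (Base, qty=1).
Iteration 1: components of {Base} -> Arm = 1*4 = 4, Bearing = 1*3 = 3, Clip = 1*5 = 5, Nut = 1*1 = 1, Rod = 1*2 = 2.
Iteration 2: components of {Arm,Bearing,Clip,Nut,Rod} -> Bolt = 3*1 = 3, Ring = 2*5 = 10, Shaft = 5*4 = 20.
Iteration 3: components of {Bolt,Ring,Shaft} -> Frame = 10*2 = 20.
Iteration 4: no further components; recursion stops.
Total rows emitted: 10.

10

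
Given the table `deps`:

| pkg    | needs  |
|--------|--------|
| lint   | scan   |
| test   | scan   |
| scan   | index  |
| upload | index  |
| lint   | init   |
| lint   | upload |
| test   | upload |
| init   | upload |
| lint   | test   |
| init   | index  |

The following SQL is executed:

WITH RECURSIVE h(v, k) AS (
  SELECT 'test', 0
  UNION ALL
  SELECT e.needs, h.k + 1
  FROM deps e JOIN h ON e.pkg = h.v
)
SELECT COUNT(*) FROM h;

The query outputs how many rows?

Base: (test, k=0).
Iteration 1: edges from {test} -> (scan, k=1), (upload, k=1).
Iteration 2: edges from {scan,upload} -> (index, k=2) x2. [UNION ALL keeps all 2 new rows, including repeats]
Iteration 3: no outgoing edges from {index}; recursion stops.
Total rows emitted: 5.

5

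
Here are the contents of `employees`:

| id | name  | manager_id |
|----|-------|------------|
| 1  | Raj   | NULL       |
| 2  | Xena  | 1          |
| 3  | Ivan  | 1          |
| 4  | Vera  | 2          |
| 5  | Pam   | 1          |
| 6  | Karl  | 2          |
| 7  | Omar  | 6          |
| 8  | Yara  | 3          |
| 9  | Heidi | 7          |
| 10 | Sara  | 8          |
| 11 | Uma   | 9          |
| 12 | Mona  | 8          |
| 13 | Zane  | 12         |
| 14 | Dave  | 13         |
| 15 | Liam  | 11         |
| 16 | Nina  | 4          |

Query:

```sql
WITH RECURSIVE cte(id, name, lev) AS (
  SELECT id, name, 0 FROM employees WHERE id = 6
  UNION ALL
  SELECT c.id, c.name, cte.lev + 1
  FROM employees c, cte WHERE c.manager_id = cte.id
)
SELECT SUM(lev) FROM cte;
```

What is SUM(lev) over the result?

10

Base: id=6 (Karl) at lev 0.
Iteration 1: rows with manager_id in {6} -> Omar (id 7, lev 1).
Iteration 2: rows with manager_id in {7} -> Heidi (id 9, lev 2).
Iteration 3: rows with manager_id in {9} -> Uma (id 11, lev 3).
Iteration 4: rows with manager_id in {11} -> Liam (id 15, lev 4).
Iteration 5: no rows with manager_id in {15}; recursion stops.
SUM(lev) = 0 + 1 + 2 + 3 + 4 = 10.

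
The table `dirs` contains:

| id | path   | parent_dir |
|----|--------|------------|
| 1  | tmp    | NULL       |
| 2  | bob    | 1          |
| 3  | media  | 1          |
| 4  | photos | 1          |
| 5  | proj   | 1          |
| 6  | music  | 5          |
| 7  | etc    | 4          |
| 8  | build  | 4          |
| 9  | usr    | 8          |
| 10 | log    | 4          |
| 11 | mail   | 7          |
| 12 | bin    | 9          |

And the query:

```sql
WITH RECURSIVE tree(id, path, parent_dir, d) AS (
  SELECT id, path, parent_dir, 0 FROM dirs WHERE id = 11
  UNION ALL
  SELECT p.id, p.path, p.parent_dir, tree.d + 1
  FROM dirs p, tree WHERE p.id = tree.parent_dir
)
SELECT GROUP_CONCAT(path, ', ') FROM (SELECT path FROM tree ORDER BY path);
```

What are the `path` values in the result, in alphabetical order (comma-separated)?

etc, mail, photos, tmp

Base: id=11 (mail), parent_dir=7, d 0.
Iteration 1: join on id=7 -> etc (id 7, parent_dir=4, d 1).
Iteration 2: join on id=4 -> photos (id 4, parent_dir=1, d 2).
Iteration 3: join on id=1 -> tmp (id 1, parent_dir=NULL, d 3).
Iteration 4: parent_dir is NULL; no match; recursion stops.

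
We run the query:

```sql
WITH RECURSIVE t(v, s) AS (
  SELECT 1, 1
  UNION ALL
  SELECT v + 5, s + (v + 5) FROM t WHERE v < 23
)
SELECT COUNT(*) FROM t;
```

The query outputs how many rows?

6

Base: v=1, s=1.
Iteration 1: 1 < 23 holds -> v = 1 + 5 = 6, s = 1 + 6 = 7.
Iteration 2: 6 < 23 holds -> v = 6 + 5 = 11, s = 7 + 11 = 18.
Iteration 3: 11 < 23 holds -> v = 11 + 5 = 16, s = 18 + 16 = 34.
Iteration 4: 16 < 23 holds -> v = 16 + 5 = 21, s = 34 + 21 = 55.
Iteration 5: 21 < 23 holds -> v = 21 + 5 = 26, s = 55 + 26 = 81.
Iteration 6: 26 < 23 fails; recursion stops.
Total rows emitted: 6.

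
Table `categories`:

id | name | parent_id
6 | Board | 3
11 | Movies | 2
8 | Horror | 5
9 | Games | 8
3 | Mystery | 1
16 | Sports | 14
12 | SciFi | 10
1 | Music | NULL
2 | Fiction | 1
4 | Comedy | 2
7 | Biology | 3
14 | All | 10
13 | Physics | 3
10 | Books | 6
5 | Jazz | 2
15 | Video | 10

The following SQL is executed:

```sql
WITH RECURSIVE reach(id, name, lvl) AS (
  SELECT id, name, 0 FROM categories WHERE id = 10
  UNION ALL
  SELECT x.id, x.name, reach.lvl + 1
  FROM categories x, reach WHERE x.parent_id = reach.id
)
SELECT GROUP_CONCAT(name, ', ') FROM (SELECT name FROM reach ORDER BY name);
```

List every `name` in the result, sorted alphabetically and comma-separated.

Base: id=10 (Books) at lvl 0.
Iteration 1: rows with parent_id in {10} -> SciFi (id 12, lvl 1), All (id 14, lvl 1), Video (id 15, lvl 1).
Iteration 2: rows with parent_id in {12,14,15} -> Sports (id 16, lvl 2).
Iteration 3: no rows with parent_id in {16}; recursion stops.

All, Books, SciFi, Sports, Video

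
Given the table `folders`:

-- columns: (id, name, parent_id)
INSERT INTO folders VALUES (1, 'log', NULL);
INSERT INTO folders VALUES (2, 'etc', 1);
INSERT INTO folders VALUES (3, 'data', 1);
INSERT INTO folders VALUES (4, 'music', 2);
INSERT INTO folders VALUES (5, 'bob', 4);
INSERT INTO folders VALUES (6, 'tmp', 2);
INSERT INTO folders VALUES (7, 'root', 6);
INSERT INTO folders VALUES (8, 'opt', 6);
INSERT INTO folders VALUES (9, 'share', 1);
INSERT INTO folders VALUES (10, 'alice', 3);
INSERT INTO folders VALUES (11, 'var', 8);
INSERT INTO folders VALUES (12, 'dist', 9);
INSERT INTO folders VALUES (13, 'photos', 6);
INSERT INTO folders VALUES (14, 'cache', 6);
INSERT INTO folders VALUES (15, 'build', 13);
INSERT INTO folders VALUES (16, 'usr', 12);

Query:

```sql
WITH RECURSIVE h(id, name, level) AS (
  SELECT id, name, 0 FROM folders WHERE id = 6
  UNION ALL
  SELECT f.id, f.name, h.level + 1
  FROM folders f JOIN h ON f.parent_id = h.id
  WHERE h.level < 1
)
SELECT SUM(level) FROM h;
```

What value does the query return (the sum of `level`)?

Base: id=6 (tmp) at level 0.
Iteration 1: rows with parent_id in {6} -> root (id 7, level 1), opt (id 8, level 1), photos (id 13, level 1), cache (id 14, level 1).
Iteration 2: level < 1 fails for all current rows; recursion stops.
SUM(level) = 0 + 1 + 1 + 1 + 1 = 4.

4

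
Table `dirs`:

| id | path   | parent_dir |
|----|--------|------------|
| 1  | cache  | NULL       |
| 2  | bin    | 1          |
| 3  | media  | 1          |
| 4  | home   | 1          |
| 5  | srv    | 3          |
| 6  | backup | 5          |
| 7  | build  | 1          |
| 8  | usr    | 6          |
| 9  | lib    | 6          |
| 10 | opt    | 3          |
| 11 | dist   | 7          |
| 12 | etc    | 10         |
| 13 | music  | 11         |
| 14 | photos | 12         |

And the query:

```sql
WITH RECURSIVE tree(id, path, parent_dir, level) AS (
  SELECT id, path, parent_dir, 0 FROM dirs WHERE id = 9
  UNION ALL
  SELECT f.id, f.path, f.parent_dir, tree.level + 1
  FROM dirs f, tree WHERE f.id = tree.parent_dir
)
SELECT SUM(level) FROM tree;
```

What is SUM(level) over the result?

Base: id=9 (lib), parent_dir=6, level 0.
Iteration 1: join on id=6 -> backup (id 6, parent_dir=5, level 1).
Iteration 2: join on id=5 -> srv (id 5, parent_dir=3, level 2).
Iteration 3: join on id=3 -> media (id 3, parent_dir=1, level 3).
Iteration 4: join on id=1 -> cache (id 1, parent_dir=NULL, level 4).
Iteration 5: parent_dir is NULL; no match; recursion stops.
SUM(level) = 0 + 1 + 2 + 3 + 4 = 10.

10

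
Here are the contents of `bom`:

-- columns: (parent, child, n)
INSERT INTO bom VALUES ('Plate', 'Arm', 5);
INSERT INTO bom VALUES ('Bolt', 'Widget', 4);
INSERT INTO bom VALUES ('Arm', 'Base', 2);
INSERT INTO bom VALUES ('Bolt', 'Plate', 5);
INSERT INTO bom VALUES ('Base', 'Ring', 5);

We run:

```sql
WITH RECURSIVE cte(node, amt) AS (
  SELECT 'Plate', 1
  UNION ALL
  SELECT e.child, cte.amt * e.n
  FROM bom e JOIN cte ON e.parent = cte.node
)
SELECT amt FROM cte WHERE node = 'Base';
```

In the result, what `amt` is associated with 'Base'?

10

Base: (Plate, amt=1).
Iteration 1: components of {Plate} -> Arm = 1*5 = 5.
Iteration 2: components of {Arm} -> Base = 5*2 = 10.
Iteration 3: components of {Base} -> Ring = 10*5 = 50.
Iteration 4: no further components; recursion stops.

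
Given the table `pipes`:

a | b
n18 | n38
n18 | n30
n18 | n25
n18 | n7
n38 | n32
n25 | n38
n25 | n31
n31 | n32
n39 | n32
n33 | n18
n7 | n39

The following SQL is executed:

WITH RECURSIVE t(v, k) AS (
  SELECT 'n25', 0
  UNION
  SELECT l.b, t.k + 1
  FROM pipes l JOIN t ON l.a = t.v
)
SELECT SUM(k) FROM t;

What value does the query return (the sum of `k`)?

Base: (n25, k=0).
Iteration 1: edges from {n25} -> (n31, k=1), (n38, k=1).
Iteration 2: edges from {n31,n38} -> (n32, k=2). [UNION drops 1 duplicate row(s)]
Iteration 3: no outgoing edges from {n32}; recursion stops.
SUM(k) = 0 + 1 + 1 + 2 = 4.

4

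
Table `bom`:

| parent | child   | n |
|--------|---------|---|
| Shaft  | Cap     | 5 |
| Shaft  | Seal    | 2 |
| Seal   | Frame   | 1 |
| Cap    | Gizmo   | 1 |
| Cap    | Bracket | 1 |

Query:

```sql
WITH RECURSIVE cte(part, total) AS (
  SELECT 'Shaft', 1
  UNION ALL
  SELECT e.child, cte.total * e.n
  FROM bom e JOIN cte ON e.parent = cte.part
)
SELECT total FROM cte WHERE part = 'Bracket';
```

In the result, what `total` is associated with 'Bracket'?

5

Base: (Shaft, total=1).
Iteration 1: components of {Shaft} -> Cap = 1*5 = 5, Seal = 1*2 = 2.
Iteration 2: components of {Cap,Seal} -> Bracket = 5*1 = 5, Frame = 2*1 = 2, Gizmo = 5*1 = 5.
Iteration 3: no further components; recursion stops.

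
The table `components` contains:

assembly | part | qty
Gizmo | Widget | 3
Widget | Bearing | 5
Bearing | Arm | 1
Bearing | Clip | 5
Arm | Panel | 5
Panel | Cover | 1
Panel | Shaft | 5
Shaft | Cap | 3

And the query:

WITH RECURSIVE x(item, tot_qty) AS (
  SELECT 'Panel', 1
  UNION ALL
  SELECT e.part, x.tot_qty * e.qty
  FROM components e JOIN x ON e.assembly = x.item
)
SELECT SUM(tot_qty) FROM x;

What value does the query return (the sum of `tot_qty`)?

22

Base: (Panel, tot_qty=1).
Iteration 1: components of {Panel} -> Cover = 1*1 = 1, Shaft = 1*5 = 5.
Iteration 2: components of {Cover,Shaft} -> Cap = 5*3 = 15.
Iteration 3: no further components; recursion stops.
SUM(tot_qty) = 1 + 1 + 5 + 15 = 22.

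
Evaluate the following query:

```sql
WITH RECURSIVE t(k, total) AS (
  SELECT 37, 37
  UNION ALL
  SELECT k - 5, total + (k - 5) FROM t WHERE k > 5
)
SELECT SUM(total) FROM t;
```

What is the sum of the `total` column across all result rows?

912

Base: k=37, total=37.
Iteration 1: 37 > 5 holds -> k = 37 - 5 = 32, total = 37 + 32 = 69.
Iteration 2: 32 > 5 holds -> k = 32 - 5 = 27, total = 69 + 27 = 96.
Iteration 3: 27 > 5 holds -> k = 27 - 5 = 22, total = 96 + 22 = 118.
Iteration 4: 22 > 5 holds -> k = 22 - 5 = 17, total = 118 + 17 = 135.
Iteration 5: 17 > 5 holds -> k = 17 - 5 = 12, total = 135 + 12 = 147.
Iteration 6: 12 > 5 holds -> k = 12 - 5 = 7, total = 147 + 7 = 154.
Iteration 7: 7 > 5 holds -> k = 7 - 5 = 2, total = 154 + 2 = 156.
Iteration 8: 2 > 5 fails; recursion stops.
SUM(total) = 37 + 69 + 96 + 118 + 135 + 147 + 154 + 156 = 912.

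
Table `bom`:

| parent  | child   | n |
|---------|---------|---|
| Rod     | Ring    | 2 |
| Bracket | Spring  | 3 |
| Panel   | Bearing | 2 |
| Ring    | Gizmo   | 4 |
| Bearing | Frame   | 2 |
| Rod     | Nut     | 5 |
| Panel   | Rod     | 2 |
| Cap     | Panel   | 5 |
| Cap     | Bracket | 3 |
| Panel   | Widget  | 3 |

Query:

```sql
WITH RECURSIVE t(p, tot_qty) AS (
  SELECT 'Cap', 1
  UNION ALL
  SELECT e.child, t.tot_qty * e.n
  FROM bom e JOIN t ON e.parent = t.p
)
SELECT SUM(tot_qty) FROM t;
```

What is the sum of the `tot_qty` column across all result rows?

223

Base: (Cap, tot_qty=1).
Iteration 1: components of {Cap} -> Bracket = 1*3 = 3, Panel = 1*5 = 5.
Iteration 2: components of {Bracket,Panel} -> Bearing = 5*2 = 10, Rod = 5*2 = 10, Spring = 3*3 = 9, Widget = 5*3 = 15.
Iteration 3: components of {Bearing,Rod,Spring,Widget} -> Frame = 10*2 = 20, Nut = 10*5 = 50, Ring = 10*2 = 20.
Iteration 4: components of {Frame,Nut,Ring} -> Gizmo = 20*4 = 80.
Iteration 5: no further components; recursion stops.
SUM(tot_qty) = 1 + 5 + 3 + 15 + 10 + 10 + 9 + 20 + 50 + 20 + 80 = 223.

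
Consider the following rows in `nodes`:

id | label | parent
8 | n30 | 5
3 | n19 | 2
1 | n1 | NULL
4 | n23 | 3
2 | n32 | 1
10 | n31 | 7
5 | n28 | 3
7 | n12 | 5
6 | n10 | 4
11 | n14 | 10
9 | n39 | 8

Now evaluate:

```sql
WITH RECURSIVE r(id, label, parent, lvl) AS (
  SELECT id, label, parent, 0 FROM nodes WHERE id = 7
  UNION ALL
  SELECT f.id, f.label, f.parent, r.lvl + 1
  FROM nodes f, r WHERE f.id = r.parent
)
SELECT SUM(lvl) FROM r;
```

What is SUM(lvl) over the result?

10

Base: id=7 (n12), parent=5, lvl 0.
Iteration 1: join on id=5 -> n28 (id 5, parent=3, lvl 1).
Iteration 2: join on id=3 -> n19 (id 3, parent=2, lvl 2).
Iteration 3: join on id=2 -> n32 (id 2, parent=1, lvl 3).
Iteration 4: join on id=1 -> n1 (id 1, parent=NULL, lvl 4).
Iteration 5: parent is NULL; no match; recursion stops.
SUM(lvl) = 0 + 1 + 2 + 3 + 4 = 10.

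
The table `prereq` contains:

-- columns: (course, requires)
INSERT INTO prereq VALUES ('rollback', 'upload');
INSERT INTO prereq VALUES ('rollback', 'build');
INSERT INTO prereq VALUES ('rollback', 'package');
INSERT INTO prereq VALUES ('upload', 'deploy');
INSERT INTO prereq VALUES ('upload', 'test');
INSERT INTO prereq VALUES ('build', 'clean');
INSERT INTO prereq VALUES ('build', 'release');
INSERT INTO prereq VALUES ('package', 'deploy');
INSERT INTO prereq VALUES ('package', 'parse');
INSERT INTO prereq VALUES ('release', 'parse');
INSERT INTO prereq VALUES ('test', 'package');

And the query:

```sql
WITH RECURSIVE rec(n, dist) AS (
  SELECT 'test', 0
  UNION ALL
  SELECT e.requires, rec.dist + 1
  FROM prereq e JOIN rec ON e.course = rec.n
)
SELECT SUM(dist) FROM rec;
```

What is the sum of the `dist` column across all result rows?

5

Base: (test, dist=0).
Iteration 1: edges from {test} -> (package, dist=1).
Iteration 2: edges from {package} -> (deploy, dist=2), (parse, dist=2).
Iteration 3: no outgoing edges from {deploy,parse}; recursion stops.
SUM(dist) = 0 + 1 + 2 + 2 = 5.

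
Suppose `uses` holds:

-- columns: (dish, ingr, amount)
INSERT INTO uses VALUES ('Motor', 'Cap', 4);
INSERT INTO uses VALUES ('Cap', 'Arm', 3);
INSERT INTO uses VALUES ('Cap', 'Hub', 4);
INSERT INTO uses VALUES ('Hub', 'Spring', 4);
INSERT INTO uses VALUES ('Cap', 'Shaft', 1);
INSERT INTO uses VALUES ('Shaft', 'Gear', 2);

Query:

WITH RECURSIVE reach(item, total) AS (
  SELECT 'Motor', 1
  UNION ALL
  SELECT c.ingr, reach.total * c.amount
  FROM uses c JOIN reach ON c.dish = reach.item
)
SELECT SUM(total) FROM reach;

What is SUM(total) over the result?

109

Base: (Motor, total=1).
Iteration 1: components of {Motor} -> Cap = 1*4 = 4.
Iteration 2: components of {Cap} -> Arm = 4*3 = 12, Hub = 4*4 = 16, Shaft = 4*1 = 4.
Iteration 3: components of {Arm,Hub,Shaft} -> Gear = 4*2 = 8, Spring = 16*4 = 64.
Iteration 4: no further components; recursion stops.
SUM(total) = 1 + 4 + 12 + 16 + 4 + 64 + 8 = 109.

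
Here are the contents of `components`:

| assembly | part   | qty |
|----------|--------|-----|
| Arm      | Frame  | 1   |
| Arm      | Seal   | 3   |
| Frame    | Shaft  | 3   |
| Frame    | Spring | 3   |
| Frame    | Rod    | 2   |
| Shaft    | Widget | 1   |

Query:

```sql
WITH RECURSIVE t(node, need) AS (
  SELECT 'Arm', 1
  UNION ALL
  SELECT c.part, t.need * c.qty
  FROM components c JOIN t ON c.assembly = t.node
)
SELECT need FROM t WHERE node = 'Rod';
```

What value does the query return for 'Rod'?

Base: (Arm, need=1).
Iteration 1: components of {Arm} -> Frame = 1*1 = 1, Seal = 1*3 = 3.
Iteration 2: components of {Frame,Seal} -> Rod = 1*2 = 2, Shaft = 1*3 = 3, Spring = 1*3 = 3.
Iteration 3: components of {Rod,Shaft,Spring} -> Widget = 3*1 = 3.
Iteration 4: no further components; recursion stops.

2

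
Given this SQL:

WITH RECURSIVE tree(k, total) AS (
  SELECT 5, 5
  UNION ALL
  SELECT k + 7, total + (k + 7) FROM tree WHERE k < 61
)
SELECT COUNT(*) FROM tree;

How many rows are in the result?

Base: k=5, total=5.
Iteration 1: 5 < 61 holds -> k = 5 + 7 = 12, total = 5 + 12 = 17.
Iteration 2: 12 < 61 holds -> k = 12 + 7 = 19, total = 17 + 19 = 36.
Iteration 3: 19 < 61 holds -> k = 19 + 7 = 26, total = 36 + 26 = 62.
Iteration 4: 26 < 61 holds -> k = 26 + 7 = 33, total = 62 + 33 = 95.
Iteration 5: 33 < 61 holds -> k = 33 + 7 = 40, total = 95 + 40 = 135.
Iteration 6: 40 < 61 holds -> k = 40 + 7 = 47, total = 135 + 47 = 182.
Iteration 7: 47 < 61 holds -> k = 47 + 7 = 54, total = 182 + 54 = 236.
Iteration 8: 54 < 61 holds -> k = 54 + 7 = 61, total = 236 + 61 = 297.
Iteration 9: 61 < 61 fails; recursion stops.
Total rows emitted: 9.

9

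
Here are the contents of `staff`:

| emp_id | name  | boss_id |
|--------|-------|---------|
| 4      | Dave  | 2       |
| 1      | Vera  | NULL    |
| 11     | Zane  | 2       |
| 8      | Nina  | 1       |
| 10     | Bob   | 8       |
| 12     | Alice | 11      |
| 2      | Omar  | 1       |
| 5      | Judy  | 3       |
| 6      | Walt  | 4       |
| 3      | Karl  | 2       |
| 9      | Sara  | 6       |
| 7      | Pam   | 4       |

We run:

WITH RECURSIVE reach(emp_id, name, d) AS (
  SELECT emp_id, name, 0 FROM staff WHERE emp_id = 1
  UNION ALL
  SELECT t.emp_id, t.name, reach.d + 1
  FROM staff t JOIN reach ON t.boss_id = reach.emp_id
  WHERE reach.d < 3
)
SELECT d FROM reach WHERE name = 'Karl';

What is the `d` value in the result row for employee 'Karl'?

Base: emp_id=1 (Vera) at d 0.
Iteration 1: rows with boss_id in {1} -> Omar (id 2, d 1), Nina (id 8, d 1).
Iteration 2: rows with boss_id in {2,8} -> Karl (id 3, d 2), Dave (id 4, d 2), Bob (id 10, d 2), Zane (id 11, d 2).
Iteration 3: rows with boss_id in {3,4,10,11} -> Judy (id 5, d 3), Walt (id 6, d 3), Pam (id 7, d 3), Alice (id 12, d 3).
Iteration 4: d < 3 fails for all current rows; recursion stops.

2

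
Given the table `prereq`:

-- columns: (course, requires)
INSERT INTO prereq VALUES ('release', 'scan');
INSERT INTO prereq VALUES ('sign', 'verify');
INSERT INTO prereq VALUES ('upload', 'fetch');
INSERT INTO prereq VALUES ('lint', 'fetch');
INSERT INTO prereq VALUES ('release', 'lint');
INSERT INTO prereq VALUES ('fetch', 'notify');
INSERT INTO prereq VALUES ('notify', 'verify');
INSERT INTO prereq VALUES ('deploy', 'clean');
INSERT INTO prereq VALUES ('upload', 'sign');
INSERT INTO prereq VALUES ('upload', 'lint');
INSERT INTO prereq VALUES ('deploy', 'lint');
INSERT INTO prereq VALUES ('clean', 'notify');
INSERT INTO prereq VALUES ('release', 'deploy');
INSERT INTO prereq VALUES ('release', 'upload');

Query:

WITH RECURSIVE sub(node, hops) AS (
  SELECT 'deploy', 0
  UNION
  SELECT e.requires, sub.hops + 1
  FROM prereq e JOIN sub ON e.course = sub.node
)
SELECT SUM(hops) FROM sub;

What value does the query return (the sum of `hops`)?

16

Base: (deploy, hops=0).
Iteration 1: edges from {deploy} -> (clean, hops=1), (lint, hops=1).
Iteration 2: edges from {clean,lint} -> (fetch, hops=2), (notify, hops=2).
Iteration 3: edges from {fetch,notify} -> (notify, hops=3), (verify, hops=3).
Iteration 4: edges from {notify,verify} -> (verify, hops=4).
Iteration 5: no outgoing edges from {verify}; recursion stops.
SUM(hops) = 0 + 1 + 1 + 2 + 2 + 3 + 3 + 4 = 16.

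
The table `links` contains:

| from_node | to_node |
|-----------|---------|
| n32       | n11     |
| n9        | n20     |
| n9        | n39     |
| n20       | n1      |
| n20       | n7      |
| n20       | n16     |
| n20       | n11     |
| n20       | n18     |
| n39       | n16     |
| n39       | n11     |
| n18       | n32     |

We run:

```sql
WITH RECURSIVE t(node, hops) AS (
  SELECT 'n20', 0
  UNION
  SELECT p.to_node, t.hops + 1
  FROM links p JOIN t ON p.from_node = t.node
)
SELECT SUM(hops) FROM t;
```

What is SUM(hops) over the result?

10

Base: (n20, hops=0).
Iteration 1: edges from {n20} -> (n1, hops=1), (n11, hops=1), (n16, hops=1), (n18, hops=1), (n7, hops=1).
Iteration 2: edges from {n1,n11,n16,n18,n7} -> (n32, hops=2).
Iteration 3: edges from {n32} -> (n11, hops=3).
Iteration 4: no outgoing edges from {n11}; recursion stops.
SUM(hops) = 0 + 1 + 1 + 1 + 1 + 1 + 2 + 3 = 10.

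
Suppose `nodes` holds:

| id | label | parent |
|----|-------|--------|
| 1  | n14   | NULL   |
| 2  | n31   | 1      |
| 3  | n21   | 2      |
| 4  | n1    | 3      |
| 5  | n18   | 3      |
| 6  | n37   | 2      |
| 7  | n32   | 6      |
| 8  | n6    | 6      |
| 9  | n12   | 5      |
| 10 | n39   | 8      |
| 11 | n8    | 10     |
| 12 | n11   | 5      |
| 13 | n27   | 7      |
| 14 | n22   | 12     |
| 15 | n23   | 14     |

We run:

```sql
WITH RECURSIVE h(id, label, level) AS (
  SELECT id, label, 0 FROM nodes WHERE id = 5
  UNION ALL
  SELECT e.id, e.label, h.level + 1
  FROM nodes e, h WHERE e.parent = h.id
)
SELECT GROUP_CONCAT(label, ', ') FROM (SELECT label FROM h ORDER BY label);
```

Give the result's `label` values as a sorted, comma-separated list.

Base: id=5 (n18) at level 0.
Iteration 1: rows with parent in {5} -> n12 (id 9, level 1), n11 (id 12, level 1).
Iteration 2: rows with parent in {9,12} -> n22 (id 14, level 2).
Iteration 3: rows with parent in {14} -> n23 (id 15, level 3).
Iteration 4: no rows with parent in {15}; recursion stops.

n11, n12, n18, n22, n23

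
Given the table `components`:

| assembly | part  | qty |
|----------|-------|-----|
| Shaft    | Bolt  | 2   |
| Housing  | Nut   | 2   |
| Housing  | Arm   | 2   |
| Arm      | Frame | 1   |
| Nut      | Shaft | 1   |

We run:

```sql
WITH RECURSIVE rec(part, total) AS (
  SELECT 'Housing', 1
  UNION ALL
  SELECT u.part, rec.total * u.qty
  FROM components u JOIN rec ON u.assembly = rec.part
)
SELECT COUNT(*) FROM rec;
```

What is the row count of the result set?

6

Base: (Housing, total=1).
Iteration 1: components of {Housing} -> Arm = 1*2 = 2, Nut = 1*2 = 2.
Iteration 2: components of {Arm,Nut} -> Frame = 2*1 = 2, Shaft = 2*1 = 2.
Iteration 3: components of {Frame,Shaft} -> Bolt = 2*2 = 4.
Iteration 4: no further components; recursion stops.
Total rows emitted: 6.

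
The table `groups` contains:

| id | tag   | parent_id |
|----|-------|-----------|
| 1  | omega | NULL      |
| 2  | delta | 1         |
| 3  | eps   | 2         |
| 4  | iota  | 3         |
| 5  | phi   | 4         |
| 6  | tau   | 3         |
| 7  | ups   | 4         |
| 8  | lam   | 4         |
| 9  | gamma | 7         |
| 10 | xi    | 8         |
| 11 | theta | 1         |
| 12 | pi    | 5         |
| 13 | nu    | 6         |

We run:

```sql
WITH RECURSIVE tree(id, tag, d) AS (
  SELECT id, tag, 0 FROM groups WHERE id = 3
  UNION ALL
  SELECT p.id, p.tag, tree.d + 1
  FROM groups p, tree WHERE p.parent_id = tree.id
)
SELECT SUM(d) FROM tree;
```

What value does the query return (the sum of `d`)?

19

Base: id=3 (eps) at d 0.
Iteration 1: rows with parent_id in {3} -> iota (id 4, d 1), tau (id 6, d 1).
Iteration 2: rows with parent_id in {4,6} -> phi (id 5, d 2), ups (id 7, d 2), lam (id 8, d 2), nu (id 13, d 2).
Iteration 3: rows with parent_id in {5,7,8,13} -> gamma (id 9, d 3), xi (id 10, d 3), pi (id 12, d 3).
Iteration 4: no rows with parent_id in {9,10,12}; recursion stops.
SUM(d) = 0 + 1 + 1 + 2 + 2 + 2 + 2 + 3 + 3 + 3 = 19.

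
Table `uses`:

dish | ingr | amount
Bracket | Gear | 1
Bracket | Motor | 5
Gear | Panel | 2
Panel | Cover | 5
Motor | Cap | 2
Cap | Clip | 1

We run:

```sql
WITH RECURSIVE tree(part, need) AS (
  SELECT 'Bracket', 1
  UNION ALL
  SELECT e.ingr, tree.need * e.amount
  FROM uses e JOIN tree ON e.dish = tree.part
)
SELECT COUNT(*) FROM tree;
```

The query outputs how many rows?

7

Base: (Bracket, need=1).
Iteration 1: components of {Bracket} -> Gear = 1*1 = 1, Motor = 1*5 = 5.
Iteration 2: components of {Gear,Motor} -> Cap = 5*2 = 10, Panel = 1*2 = 2.
Iteration 3: components of {Cap,Panel} -> Clip = 10*1 = 10, Cover = 2*5 = 10.
Iteration 4: no further components; recursion stops.
Total rows emitted: 7.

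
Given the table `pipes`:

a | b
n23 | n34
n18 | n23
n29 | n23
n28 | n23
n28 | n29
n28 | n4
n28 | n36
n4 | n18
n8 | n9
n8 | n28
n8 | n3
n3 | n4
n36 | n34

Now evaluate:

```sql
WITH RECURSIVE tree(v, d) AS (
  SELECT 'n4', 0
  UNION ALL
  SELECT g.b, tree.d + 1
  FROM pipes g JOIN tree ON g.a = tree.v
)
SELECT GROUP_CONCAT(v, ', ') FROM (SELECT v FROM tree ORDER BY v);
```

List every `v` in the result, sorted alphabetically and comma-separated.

Base: (n4, d=0).
Iteration 1: edges from {n4} -> (n18, d=1).
Iteration 2: edges from {n18} -> (n23, d=2).
Iteration 3: edges from {n23} -> (n34, d=3).
Iteration 4: no outgoing edges from {n34}; recursion stops.

n18, n23, n34, n4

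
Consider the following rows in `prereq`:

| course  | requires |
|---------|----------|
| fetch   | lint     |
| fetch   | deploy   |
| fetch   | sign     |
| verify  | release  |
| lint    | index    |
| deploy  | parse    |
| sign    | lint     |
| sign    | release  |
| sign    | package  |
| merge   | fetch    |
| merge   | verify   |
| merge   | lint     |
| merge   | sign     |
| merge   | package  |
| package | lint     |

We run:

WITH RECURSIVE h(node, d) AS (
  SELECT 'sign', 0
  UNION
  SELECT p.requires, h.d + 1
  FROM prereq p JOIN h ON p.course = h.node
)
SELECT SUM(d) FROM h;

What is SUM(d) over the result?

10

Base: (sign, d=0).
Iteration 1: edges from {sign} -> (lint, d=1), (package, d=1), (release, d=1).
Iteration 2: edges from {lint,package,release} -> (index, d=2), (lint, d=2).
Iteration 3: edges from {index,lint} -> (index, d=3).
Iteration 4: no outgoing edges from {index}; recursion stops.
SUM(d) = 0 + 1 + 1 + 1 + 2 + 2 + 3 = 10.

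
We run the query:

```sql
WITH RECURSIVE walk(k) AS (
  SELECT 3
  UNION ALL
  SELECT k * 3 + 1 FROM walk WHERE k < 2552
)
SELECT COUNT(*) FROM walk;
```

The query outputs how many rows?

8

Base: k=3.
Iteration 1: 3 < 2552 holds -> k = 3 * 3 + 1 = 10.
Iteration 2: 10 < 2552 holds -> k = 10 * 3 + 1 = 31.
Iteration 3: 31 < 2552 holds -> k = 31 * 3 + 1 = 94.
Iteration 4: 94 < 2552 holds -> k = 94 * 3 + 1 = 283.
Iteration 5: 283 < 2552 holds -> k = 283 * 3 + 1 = 850.
Iteration 6: 850 < 2552 holds -> k = 850 * 3 + 1 = 2551.
Iteration 7: 2551 < 2552 holds -> k = 2551 * 3 + 1 = 7654.
Iteration 8: 7654 < 2552 fails; recursion stops.
Total rows emitted: 8.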